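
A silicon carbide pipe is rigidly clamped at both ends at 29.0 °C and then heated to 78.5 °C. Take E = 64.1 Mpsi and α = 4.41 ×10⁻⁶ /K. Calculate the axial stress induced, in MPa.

E = 64.1 Mpsi = 442.0 GPa.
ΔT = 49.50 K. Constrained thermal stress σ = E·α·ΔT = 442.0×10³ MPa × 4.41×10⁻⁶ × 49.50 = 96.5 MPa (compressive).

96.5 MPa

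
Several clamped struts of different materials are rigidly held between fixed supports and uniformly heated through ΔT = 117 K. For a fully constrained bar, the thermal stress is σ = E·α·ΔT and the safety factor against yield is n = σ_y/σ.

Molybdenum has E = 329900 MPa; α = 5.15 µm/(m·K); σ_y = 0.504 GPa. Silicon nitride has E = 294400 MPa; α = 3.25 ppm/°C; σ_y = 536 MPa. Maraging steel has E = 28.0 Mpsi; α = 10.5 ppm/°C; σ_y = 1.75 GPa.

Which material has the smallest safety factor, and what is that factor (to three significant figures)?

molybdenum, n = 2.54

Per material, after unit conversion:
  molybdenum: E = 329.9, α = 5.15, σ_y = 504.0 → σ = 199 MPa, n = 2.54
  silicon nitride: E = 294.4, α = 3.25, σ_y = 536.0 → σ = 112 MPa, n = 4.79
  maraging steel: E = 193.1, α = 10.5, σ_y = 1750 → σ = 237 MPa, n = 7.38
The minimum is molybdenum at n = 2.54.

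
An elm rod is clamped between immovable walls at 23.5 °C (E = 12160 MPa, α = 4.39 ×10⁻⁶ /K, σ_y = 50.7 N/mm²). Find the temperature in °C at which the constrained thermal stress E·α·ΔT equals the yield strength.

973 °C

E = 12160 MPa = 12.16 GPa.
σ_y = 50.7 N/mm² = 50.70 MPa.
E·α·ΔT = 50.70 MPa ⇒ ΔT = 50.70 / (12.16×10³ × 4.39×10⁻⁶) = 949.8 K.
T = 23.5 + 949.8 = 973.3 °C.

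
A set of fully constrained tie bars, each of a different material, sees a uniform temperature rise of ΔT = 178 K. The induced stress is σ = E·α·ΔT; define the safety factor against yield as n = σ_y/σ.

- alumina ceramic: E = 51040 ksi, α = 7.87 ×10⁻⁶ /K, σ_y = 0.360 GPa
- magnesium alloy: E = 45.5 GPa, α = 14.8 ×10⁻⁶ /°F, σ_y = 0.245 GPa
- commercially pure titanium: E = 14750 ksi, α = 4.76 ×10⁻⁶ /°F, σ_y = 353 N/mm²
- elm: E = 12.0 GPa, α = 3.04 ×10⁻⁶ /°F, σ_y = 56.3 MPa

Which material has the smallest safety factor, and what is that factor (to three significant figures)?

Per material, after unit conversion:
  alumina ceramic: E = 351.9, α = 7.87, σ_y = 360.0 → σ = 493 MPa, n = 0.730
  magnesium alloy: E = 45.50, α = 26.6, σ_y = 245.0 → σ = 216 MPa, n = 1.14
  commercially pure titanium: E = 101.7, α = 8.57, σ_y = 353.0 → σ = 155 MPa, n = 2.28
  elm: E = 12.00, α = 5.47, σ_y = 56.30 → σ = 11.7 MPa, n = 4.82
Smallest n: alumina ceramic with n = 0.730.

alumina ceramic, n = 0.730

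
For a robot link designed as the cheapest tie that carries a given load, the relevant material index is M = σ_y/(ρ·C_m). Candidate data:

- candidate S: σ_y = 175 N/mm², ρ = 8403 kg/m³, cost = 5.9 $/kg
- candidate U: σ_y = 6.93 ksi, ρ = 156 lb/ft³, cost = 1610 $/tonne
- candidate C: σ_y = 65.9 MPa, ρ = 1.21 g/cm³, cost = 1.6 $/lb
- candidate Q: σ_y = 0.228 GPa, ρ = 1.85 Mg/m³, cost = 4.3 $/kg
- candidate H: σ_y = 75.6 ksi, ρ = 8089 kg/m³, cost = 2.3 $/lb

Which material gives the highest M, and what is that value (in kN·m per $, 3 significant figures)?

Convert each candidate to consistent units, then evaluate M:
  candidate S: σ_y = 175.0 MPa, ρ = 8403 kg/m³, cost = 5.900 $/kg
  candidate U: σ_y = 47.78 MPa, ρ = 2499 kg/m³, cost = 1.610 $/kg
  candidate C: σ_y = 65.90 MPa, ρ = 1210 kg/m³, cost = 3.527 $/kg
  candidate Q: σ_y = 228.0 MPa, ρ = 1850 kg/m³, cost = 4.300 $/kg
  candidate H: σ_y = 521.2 MPa, ρ = 8089 kg/m³, cost = 5.071 $/kg
  candidate Q: M = 28.7 kN·m per $
  candidate C: M = 15.4 kN·m per $
  candidate H: M = 12.7 kN·m per $
  candidate U: M = 11.9 kN·m per $
  candidate S: M = 3.53 kN·m per $
The maximum is for candidate Q.

candidate Q, M = 28.7 kN·m per $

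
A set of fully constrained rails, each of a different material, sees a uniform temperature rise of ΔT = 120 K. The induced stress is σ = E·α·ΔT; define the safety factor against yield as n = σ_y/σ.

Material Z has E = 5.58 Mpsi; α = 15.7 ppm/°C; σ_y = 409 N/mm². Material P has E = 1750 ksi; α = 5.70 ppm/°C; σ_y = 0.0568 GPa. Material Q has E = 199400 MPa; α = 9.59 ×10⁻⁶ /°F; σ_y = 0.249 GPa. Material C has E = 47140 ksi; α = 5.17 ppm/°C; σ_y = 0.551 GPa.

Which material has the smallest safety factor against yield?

material Q

Converting E to GPa, α to ×10⁻⁶/K, σ_y to MPa, then σ and n for each:
  material Z: E = 38.47, α = 15.7, σ_y = 409.0 → σ = 72.5 MPa, n = 5.64
  material P: E = 12.07, α = 5.70, σ_y = 56.80 → σ = 8.25 MPa, n = 6.88
  material Q: E = 199.4, α = 17.3, σ_y = 249.0 → σ = 413 MPa, n = 0.603
  material C: E = 325.0, α = 5.17, σ_y = 551.0 → σ = 202 MPa, n = 2.73
The minimum is material Q at n = 0.603.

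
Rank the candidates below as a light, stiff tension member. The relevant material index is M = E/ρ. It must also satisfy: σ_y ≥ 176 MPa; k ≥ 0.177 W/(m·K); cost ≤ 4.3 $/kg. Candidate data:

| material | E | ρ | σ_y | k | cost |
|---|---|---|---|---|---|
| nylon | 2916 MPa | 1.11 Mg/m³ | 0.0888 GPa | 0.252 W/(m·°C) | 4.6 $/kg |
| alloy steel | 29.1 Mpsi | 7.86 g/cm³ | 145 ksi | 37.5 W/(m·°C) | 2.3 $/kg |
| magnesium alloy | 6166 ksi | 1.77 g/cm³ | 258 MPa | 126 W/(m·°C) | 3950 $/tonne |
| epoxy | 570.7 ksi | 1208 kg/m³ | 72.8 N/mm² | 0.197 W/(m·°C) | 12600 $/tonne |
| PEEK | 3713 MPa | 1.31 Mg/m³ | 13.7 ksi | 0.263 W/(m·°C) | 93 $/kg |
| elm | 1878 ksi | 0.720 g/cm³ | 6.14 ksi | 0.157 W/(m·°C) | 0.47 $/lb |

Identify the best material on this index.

alloy steel

Screen on constraints: σ_y ≥ 176 MPa; k ≥ 0.177 W/(m·K); cost ≤ 4.3 $/kg. Survivors: alloy steel, magnesium alloy.
Convert each candidate to consistent units, then evaluate M:
  alloy steel: E = 200.6 GPa, ρ = 7860 kg/m³
  magnesium alloy: E = 42.51 GPa, ρ = 1770 kg/m³
  alloy steel: M = 25.5 MN·m/kg
  magnesium alloy: M = 24.0 MN·m/kg
Alloy steel has the largest M.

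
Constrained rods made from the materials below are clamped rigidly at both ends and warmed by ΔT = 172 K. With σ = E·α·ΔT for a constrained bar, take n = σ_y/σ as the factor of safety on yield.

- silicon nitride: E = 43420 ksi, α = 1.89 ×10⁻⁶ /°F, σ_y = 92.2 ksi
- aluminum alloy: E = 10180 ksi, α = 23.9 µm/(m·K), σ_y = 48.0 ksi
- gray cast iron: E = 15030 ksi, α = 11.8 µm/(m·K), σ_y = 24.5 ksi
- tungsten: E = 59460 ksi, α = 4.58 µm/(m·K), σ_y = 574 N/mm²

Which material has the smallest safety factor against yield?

gray cast iron

Converting E to GPa, α to ×10⁻⁶/K, σ_y to MPa, then σ and n for each:
  silicon nitride: E = 299.4, α = 3.40, σ_y = 635.7 → σ = 175 MPa, n = 3.63
  aluminum alloy: E = 70.19, α = 23.9, σ_y = 330.9 → σ = 289 MPa, n = 1.15
  gray cast iron: E = 103.6, α = 11.8, σ_y = 168.9 → σ = 210 MPa, n = 0.803
  tungsten: E = 410.0, α = 4.58, σ_y = 574.0 → σ = 323 MPa, n = 1.78
The minimum is gray cast iron at n = 0.803.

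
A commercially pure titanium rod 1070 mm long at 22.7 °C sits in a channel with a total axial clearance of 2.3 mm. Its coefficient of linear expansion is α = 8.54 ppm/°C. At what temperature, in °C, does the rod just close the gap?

α·L₀·ΔT = 2.3 mm ⇒ ΔT = 2.3 / (8.54×10⁻⁶ × 1070.0) = 251.7 K.
T = 22.7 + 251.7 = 274.4 °C.

274 °C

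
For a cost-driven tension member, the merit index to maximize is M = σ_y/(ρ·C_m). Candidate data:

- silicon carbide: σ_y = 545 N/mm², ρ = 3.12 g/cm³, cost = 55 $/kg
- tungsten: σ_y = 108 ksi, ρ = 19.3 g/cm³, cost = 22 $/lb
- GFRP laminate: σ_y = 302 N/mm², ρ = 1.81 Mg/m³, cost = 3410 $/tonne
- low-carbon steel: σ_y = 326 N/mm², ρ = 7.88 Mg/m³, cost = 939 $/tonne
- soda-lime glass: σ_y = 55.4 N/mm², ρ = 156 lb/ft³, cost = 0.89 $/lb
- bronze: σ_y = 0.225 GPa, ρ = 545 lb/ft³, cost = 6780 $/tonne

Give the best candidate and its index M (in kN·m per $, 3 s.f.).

GFRP laminate, M = 48.9 kN·m per $

After converting to SI:
  silicon carbide: σ_y = 545.0 MPa, ρ = 3120 kg/m³, cost = 55.00 $/kg
  tungsten: σ_y = 744.6 MPa, ρ = 19300 kg/m³, cost = 48.50 $/kg
  GFRP laminate: σ_y = 302.0 MPa, ρ = 1810 kg/m³, cost = 3.410 $/kg
  low-carbon steel: σ_y = 326.0 MPa, ρ = 7880 kg/m³, cost = 0.9390 $/kg
  soda-lime glass: σ_y = 55.40 MPa, ρ = 2499 kg/m³, cost = 1.962 $/kg
  bronze: σ_y = 225.0 MPa, ρ = 8730 kg/m³, cost = 6.780 $/kg
  GFRP laminate: M = 48.9 kN·m per $
  low-carbon steel: M = 44.1 kN·m per $
  soda-lime glass: M = 11.3 kN·m per $
  bronze: M = 3.80 kN·m per $
  silicon carbide: M = 3.18 kN·m per $
  tungsten: M = 0.795 kN·m per $
GFRP laminate has the largest M.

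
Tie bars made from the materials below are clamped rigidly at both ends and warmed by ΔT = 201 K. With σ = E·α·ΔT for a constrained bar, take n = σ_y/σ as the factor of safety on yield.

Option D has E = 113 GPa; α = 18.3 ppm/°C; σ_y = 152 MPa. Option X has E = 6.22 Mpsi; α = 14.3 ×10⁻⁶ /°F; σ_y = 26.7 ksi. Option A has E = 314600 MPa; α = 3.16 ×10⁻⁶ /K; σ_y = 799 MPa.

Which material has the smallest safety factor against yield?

option D

Per material, after unit conversion:
  option D: E = 113.0, α = 18.3, σ_y = 152.0 → σ = 416 MPa, n = 0.366
  option X: E = 42.89, α = 25.7, σ_y = 184.1 → σ = 222 MPa, n = 0.830
  option A: E = 314.6, α = 3.16, σ_y = 799.0 → σ = 200 MPa, n = 4.00
Option D has the lowest safety factor, n = 0.366.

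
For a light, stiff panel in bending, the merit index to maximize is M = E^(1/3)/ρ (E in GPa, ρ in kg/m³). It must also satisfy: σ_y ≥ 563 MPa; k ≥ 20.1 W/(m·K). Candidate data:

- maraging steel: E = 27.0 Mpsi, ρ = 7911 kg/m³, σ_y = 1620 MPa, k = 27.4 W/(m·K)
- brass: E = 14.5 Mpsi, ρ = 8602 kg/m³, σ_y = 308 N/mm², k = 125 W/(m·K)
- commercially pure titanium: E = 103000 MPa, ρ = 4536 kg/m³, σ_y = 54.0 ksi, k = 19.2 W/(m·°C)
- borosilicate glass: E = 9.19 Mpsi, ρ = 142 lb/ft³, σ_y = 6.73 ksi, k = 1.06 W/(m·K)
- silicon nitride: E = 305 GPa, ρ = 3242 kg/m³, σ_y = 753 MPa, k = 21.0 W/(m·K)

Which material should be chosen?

Screen on constraints: σ_y ≥ 563 MPa; k ≥ 20.1 W/(m·K). Survivors: maraging steel, silicon nitride.
Normalizing units and computing the index:
  maraging steel: E = 186.2 GPa, ρ = 7911 kg/m³
  silicon nitride: E = 305.0 GPa, ρ = 3242 kg/m³
  silicon nitride: M = 2.08×10⁻³
  maraging steel: M = 0.722×10⁻³
Silicon nitride ranks first.

silicon nitride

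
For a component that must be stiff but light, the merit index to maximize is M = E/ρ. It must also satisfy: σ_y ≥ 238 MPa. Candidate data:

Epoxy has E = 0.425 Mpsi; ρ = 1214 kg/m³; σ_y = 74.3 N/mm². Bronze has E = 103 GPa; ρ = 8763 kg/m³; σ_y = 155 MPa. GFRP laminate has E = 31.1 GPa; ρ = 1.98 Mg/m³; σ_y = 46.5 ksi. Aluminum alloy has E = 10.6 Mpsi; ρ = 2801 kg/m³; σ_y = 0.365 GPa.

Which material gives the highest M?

aluminum alloy

Screen on constraints: σ_y ≥ 238 MPa. Survivors: GFRP laminate, aluminum alloy.
Putting every candidate on a common basis:
  GFRP laminate: E = 31.10 GPa, ρ = 1980 kg/m³
  aluminum alloy: E = 73.08 GPa, ρ = 2801 kg/m³
  aluminum alloy: M = 26.1 MN·m/kg
  GFRP laminate: M = 15.7 MN·m/kg
Highest index: aluminum alloy.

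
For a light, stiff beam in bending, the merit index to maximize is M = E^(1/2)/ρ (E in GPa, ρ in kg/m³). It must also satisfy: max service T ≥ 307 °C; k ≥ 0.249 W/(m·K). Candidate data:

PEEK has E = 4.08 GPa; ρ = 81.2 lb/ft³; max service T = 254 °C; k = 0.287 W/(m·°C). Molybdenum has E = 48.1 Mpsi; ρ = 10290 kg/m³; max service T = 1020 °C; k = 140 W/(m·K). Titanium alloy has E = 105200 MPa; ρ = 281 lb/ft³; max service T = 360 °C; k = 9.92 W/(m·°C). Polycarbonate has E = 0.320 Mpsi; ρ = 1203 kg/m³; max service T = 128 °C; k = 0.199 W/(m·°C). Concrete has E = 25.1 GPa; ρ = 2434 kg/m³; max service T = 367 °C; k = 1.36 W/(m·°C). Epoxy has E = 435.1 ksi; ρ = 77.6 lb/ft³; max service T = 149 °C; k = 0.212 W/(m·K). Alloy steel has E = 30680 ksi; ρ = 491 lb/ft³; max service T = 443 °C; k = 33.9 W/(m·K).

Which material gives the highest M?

Screen on constraints: max service T ≥ 307 °C; k ≥ 0.249 W/(m·K). Survivors: molybdenum, titanium alloy, concrete, alloy steel.
Normalizing units and computing the index:
  molybdenum: E = 331.6 GPa, ρ = 10290 kg/m³
  titanium alloy: E = 105.2 GPa, ρ = 4501 kg/m³
  concrete: E = 25.10 GPa, ρ = 2434 kg/m³
  alloy steel: E = 211.5 GPa, ρ = 7865 kg/m³
  titanium alloy: M = 2.28×10⁻³
  concrete: M = 2.06×10⁻³
  alloy steel: M = 1.85×10⁻³
  molybdenum: M = 1.77×10⁻³
Highest index: titanium alloy.

titanium alloy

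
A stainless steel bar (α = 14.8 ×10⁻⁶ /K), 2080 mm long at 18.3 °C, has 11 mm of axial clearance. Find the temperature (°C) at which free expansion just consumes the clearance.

α·L₀·ΔT = 11.0 mm ⇒ ΔT = 11.0 / (14.8×10⁻⁶ × 2080.0) = 357.3 K.
T = 18.3 + 357.3 = 375.6 °C.

376 °C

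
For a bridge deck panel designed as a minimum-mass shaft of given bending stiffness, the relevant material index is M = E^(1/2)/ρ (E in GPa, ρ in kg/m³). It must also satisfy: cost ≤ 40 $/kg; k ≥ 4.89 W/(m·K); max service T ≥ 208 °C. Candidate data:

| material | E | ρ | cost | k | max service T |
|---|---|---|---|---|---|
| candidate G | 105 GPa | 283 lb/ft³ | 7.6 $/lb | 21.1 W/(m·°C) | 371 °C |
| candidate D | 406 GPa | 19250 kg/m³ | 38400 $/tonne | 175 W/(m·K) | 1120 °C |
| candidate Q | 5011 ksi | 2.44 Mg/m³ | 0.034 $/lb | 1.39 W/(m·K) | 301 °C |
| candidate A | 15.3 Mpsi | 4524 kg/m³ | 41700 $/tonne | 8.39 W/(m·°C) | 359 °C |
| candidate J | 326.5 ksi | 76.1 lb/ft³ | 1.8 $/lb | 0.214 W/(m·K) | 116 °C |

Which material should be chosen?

candidate G

Screen on constraints: cost ≤ 40 $/kg; k ≥ 4.89 W/(m·K); max service T ≥ 208 °C. Survivors: candidate G, candidate D.
Normalizing units and computing the index:
  candidate G: E = 105.0 GPa, ρ = 4533 kg/m³
  candidate D: E = 406.0 GPa, ρ = 19250 kg/m³
  candidate G: M = 2.26×10⁻³
  candidate D: M = 1.05×10⁻³
Candidate G ranks first.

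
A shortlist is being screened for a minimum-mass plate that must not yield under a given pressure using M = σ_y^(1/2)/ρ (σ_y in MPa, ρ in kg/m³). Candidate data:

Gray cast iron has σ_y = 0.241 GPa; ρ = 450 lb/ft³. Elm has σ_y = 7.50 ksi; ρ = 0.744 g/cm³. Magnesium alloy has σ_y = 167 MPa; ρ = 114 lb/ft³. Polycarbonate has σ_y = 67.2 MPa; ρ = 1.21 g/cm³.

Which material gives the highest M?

Convert each candidate to consistent units, then evaluate M:
  gray cast iron: σ_y = 241.0 MPa, ρ = 7208 kg/m³
  elm: σ_y = 51.71 MPa, ρ = 744.0 kg/m³
  magnesium alloy: σ_y = 167.0 MPa, ρ = 1826 kg/m³
  polycarbonate: σ_y = 67.20 MPa, ρ = 1210 kg/m³
  elm: M = 9.67×10⁻³
  magnesium alloy: M = 7.08×10⁻³
  polycarbonate: M = 6.77×10⁻³
  gray cast iron: M = 2.15×10⁻³
The maximum is for elm.

elm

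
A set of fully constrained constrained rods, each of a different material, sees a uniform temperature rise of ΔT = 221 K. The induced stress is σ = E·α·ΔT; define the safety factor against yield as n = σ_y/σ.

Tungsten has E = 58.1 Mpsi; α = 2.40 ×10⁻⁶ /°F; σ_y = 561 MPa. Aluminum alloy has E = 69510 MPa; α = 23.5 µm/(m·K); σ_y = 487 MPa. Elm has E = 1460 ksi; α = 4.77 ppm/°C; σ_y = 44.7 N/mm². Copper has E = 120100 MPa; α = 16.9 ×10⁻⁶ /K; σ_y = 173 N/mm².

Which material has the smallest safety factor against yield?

copper

With everything in SI (GPa, ×10⁻⁶/K, MPa):
  tungsten: E = 400.6, α = 4.32, σ_y = 561.0 → σ = 382 MPa, n = 1.47
  aluminum alloy: E = 69.51, α = 23.5, σ_y = 487.0 → σ = 361 MPa, n = 1.35
  elm: E = 10.07, α = 4.77, σ_y = 44.70 → σ = 10.6 MPa, n = 4.21
  copper: E = 120.1, α = 16.9, σ_y = 173.0 → σ = 449 MPa, n = 0.386
Smallest n: copper with n = 0.386.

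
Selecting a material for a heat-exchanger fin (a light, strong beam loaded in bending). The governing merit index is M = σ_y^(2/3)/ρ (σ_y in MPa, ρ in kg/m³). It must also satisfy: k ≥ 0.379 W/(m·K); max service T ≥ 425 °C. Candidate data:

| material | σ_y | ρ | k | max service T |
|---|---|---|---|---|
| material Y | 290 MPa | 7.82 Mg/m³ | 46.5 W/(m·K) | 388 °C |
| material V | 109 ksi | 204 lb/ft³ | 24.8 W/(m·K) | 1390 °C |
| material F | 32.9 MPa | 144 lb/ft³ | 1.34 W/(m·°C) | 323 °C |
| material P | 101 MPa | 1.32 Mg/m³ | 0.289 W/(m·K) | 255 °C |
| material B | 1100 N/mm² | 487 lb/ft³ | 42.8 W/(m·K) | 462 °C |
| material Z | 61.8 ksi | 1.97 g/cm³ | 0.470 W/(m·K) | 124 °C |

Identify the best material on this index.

Screen on constraints: k ≥ 0.379 W/(m·K); max service T ≥ 425 °C. Survivors: material V, material B.
After converting to SI:
  material V: σ_y = 751.5 MPa, ρ = 3268 kg/m³
  material B: σ_y = 1100 MPa, ρ = 7801 kg/m³
  material V: M = 25.3×10⁻³
  material B: M = 13.7×10⁻³
Material V ranks first.

material V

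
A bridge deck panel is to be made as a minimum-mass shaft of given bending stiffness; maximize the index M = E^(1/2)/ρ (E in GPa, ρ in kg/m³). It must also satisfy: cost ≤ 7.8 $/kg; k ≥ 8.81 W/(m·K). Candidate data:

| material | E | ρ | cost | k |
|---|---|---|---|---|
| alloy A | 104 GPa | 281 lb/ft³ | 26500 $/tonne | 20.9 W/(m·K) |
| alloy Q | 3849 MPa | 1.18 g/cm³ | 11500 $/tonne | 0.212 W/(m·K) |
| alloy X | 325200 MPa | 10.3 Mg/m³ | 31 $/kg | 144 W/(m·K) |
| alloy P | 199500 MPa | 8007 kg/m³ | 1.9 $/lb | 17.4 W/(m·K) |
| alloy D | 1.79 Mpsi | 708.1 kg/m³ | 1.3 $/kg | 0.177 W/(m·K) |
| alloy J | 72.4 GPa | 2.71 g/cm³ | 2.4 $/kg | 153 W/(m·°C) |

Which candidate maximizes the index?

alloy J

Screen on constraints: cost ≤ 7.8 $/kg; k ≥ 8.81 W/(m·K). Survivors: alloy P, alloy J.
Convert each candidate to consistent units, then evaluate M:
  alloy P: E = 199.5 GPa, ρ = 8007 kg/m³
  alloy J: E = 72.40 GPa, ρ = 2710 kg/m³
  alloy J: M = 3.14×10⁻³
  alloy P: M = 1.76×10⁻³
The maximum is for alloy J.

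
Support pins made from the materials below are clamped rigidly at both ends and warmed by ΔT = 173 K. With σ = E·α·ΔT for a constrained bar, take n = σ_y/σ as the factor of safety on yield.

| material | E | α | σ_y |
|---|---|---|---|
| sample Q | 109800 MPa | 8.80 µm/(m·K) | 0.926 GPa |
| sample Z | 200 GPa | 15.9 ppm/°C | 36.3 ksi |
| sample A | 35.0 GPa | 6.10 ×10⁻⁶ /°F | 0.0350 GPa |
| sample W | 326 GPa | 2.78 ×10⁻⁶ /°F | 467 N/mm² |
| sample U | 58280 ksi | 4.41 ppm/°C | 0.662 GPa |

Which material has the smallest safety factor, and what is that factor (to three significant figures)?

Converting E to GPa, α to ×10⁻⁶/K, σ_y to MPa, then σ and n for each:
  sample Q: E = 109.8, α = 8.80, σ_y = 926.0 → σ = 167 MPa, n = 5.54
  sample Z: E = 200.0, α = 15.9, σ_y = 250.3 → σ = 550 MPa, n = 0.455
  sample A: E = 35.00, α = 11.0, σ_y = 35.00 → σ = 66.5 MPa, n = 0.526
  sample W: E = 326.0, α = 5.00, σ_y = 467.0 → σ = 282 MPa, n = 1.65
  sample U: E = 401.8, α = 4.41, σ_y = 662.0 → σ = 307 MPa, n = 2.16
Sample Z has the lowest safety factor, n = 0.455.

sample Z, n = 0.455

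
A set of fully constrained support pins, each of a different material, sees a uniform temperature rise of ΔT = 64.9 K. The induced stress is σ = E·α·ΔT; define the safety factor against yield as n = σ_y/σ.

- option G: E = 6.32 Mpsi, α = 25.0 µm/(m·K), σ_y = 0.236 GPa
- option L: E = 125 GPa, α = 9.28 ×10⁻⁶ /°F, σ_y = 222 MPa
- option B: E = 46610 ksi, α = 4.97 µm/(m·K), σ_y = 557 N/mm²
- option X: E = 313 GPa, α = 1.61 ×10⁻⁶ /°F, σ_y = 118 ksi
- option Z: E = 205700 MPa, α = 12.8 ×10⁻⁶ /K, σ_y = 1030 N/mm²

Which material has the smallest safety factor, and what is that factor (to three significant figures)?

In consistent units (E in GPa, α in ×10⁻⁶/K, σ_y in MPa):
  option G: E = 43.57, α = 25.0, σ_y = 236.0 → σ = 70.7 MPa, n = 3.34
  option L: E = 125.0, α = 16.7, σ_y = 222.0 → σ = 136 MPa, n = 1.64
  option B: E = 321.4, α = 4.97, σ_y = 557.0 → σ = 104 MPa, n = 5.37
  option X: E = 313.0, α = 2.90, σ_y = 813.6 → σ = 58.9 MPa, n = 13.8
  option Z: E = 205.7, α = 12.8, σ_y = 1030 → σ = 171 MPa, n = 6.03
Option L has the lowest safety factor, n = 1.64.

option L, n = 1.64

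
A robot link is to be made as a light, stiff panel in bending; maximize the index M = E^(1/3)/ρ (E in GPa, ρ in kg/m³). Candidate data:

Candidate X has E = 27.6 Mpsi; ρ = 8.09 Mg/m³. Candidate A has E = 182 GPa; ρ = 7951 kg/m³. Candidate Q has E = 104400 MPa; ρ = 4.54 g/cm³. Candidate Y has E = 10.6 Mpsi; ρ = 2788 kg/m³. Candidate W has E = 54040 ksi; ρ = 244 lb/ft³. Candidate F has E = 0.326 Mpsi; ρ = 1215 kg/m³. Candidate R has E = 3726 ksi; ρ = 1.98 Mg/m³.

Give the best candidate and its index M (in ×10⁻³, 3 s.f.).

Putting every candidate on a common basis:
  candidate X: E = 190.3 GPa, ρ = 8090 kg/m³
  candidate A: E = 182.0 GPa, ρ = 7951 kg/m³
  candidate Q: E = 104.4 GPa, ρ = 4540 kg/m³
  candidate Y: E = 73.08 GPa, ρ = 2788 kg/m³
  candidate W: E = 372.6 GPa, ρ = 3909 kg/m³
  candidate F: E = 2.248 GPa, ρ = 1215 kg/m³
  candidate R: E = 25.69 GPa, ρ = 1980 kg/m³
  candidate W: M = 1.84×10⁻³
  candidate Y: M = 1.50×10⁻³
  candidate R: M = 1.49×10⁻³
  candidate F: M = 1.08×10⁻³
  candidate Q: M = 1.04×10⁻³
  candidate A: M = 0.713×10⁻³
  candidate X: M = 0.711×10⁻³
Candidate W has the largest M.

candidate W, M = 1.84×10⁻³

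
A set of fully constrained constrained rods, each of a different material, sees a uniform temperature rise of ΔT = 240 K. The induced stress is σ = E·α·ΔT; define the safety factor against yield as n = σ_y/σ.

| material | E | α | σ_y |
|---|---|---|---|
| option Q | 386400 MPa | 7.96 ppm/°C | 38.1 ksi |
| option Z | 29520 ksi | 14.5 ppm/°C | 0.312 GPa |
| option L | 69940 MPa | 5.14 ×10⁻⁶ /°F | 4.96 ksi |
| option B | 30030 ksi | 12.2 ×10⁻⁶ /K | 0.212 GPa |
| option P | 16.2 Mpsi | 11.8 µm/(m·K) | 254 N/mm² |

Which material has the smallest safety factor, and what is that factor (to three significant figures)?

option L, n = 0.220

With everything in SI (GPa, ×10⁻⁶/K, MPa):
  option Q: E = 386.4, α = 7.96, σ_y = 262.7 → σ = 738 MPa, n = 0.356
  option Z: E = 203.5, α = 14.5, σ_y = 312.0 → σ = 708 MPa, n = 0.440
  option L: E = 69.94, α = 9.25, σ_y = 34.20 → σ = 155 MPa, n = 0.220
  option B: E = 207.0, α = 12.2, σ_y = 212.0 → σ = 606 MPa, n = 0.350
  option P: E = 111.7, α = 11.8, σ_y = 254.0 → σ = 316 MPa, n = 0.803
Option L has the lowest safety factor, n = 0.220.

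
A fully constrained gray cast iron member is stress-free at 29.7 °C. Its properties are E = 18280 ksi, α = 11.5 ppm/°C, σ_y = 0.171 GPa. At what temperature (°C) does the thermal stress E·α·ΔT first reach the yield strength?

148 °C

E = 18280 ksi = 126.0 GPa.
σ_y = 0.171 GPa = 171.0 MPa.
E·α·ΔT = 171.0 MPa ⇒ ΔT = 171.0 / (126.0×10³ × 11.5×10⁻⁶) = 118.0 K.
T = 29.7 + 118.0 = 147.7 °C.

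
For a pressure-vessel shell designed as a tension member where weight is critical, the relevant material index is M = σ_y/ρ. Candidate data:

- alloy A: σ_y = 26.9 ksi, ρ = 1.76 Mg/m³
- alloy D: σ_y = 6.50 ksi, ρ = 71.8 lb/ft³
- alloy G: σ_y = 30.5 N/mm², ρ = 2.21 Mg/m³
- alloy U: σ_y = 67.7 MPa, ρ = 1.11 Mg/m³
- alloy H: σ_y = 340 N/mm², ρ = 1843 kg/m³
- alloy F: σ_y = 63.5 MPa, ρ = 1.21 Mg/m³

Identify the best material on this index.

In SI units:
  alloy A: σ_y = 185.5 MPa, ρ = 1760 kg/m³
  alloy D: σ_y = 44.82 MPa, ρ = 1150 kg/m³
  alloy G: σ_y = 30.50 MPa, ρ = 2210 kg/m³
  alloy U: σ_y = 67.70 MPa, ρ = 1110 kg/m³
  alloy H: σ_y = 340.0 MPa, ρ = 1843 kg/m³
  alloy F: σ_y = 63.50 MPa, ρ = 1210 kg/m³
  alloy H: M = 184 kN·m/kg
  alloy A: M = 105 kN·m/kg
  alloy U: M = 61.0 kN·m/kg
  alloy F: M = 52.5 kN·m/kg
  alloy D: M = 39.0 kN·m/kg
  alloy G: M = 13.8 kN·m/kg
Highest index: alloy H.

alloy H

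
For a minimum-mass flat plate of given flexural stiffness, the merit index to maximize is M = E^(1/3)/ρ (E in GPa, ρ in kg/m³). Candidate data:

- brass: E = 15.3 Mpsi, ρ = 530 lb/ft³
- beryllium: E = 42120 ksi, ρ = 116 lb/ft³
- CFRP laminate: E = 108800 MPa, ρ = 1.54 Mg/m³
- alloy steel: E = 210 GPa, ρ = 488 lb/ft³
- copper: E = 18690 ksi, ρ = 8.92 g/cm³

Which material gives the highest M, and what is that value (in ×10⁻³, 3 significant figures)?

Normalizing units and computing the index:
  brass: E = 105.5 GPa, ρ = 8490 kg/m³
  beryllium: E = 290.4 GPa, ρ = 1858 kg/m³
  CFRP laminate: E = 108.8 GPa, ρ = 1540 kg/m³
  alloy steel: E = 210.0 GPa, ρ = 7817 kg/m³
  copper: E = 128.9 GPa, ρ = 8920 kg/m³
  beryllium: M = 3.56×10⁻³
  CFRP laminate: M = 3.10×10⁻³
  alloy steel: M = 0.760×10⁻³
  copper: M = 0.566×10⁻³
  brass: M = 0.557×10⁻³
Highest index: beryllium.

beryllium, M = 3.56×10⁻³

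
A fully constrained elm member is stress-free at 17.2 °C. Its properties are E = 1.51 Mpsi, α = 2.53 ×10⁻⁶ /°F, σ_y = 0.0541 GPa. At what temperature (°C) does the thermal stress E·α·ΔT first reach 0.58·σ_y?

679 °C

E = 1.51 Mpsi = 10.41 GPa.
α = 2.53×10⁻⁶/°F × 9/5 = 4.55×10⁻⁶/K.
σ_y = 0.0541 GPa = 54.10 MPa.
E·α·ΔT = 31.38 MPa ⇒ ΔT = 31.38 / (10.41×10³ × 4.55×10⁻⁶) = 661.8 K.
T = 17.2 + 661.8 = 679.0 °C.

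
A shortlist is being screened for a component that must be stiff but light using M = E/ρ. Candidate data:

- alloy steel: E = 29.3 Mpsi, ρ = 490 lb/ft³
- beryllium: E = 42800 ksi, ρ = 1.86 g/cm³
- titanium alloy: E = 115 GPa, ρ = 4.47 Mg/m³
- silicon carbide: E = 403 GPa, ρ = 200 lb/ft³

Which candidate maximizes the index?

beryllium

Convert each candidate to consistent units, then evaluate M:
  alloy steel: E = 202.0 GPa, ρ = 7849 kg/m³
  beryllium: E = 295.1 GPa, ρ = 1860 kg/m³
  titanium alloy: E = 115.0 GPa, ρ = 4470 kg/m³
  silicon carbide: E = 403.0 GPa, ρ = 3204 kg/m³
  beryllium: M = 159 MN·m/kg
  silicon carbide: M = 126 MN·m/kg
  alloy steel: M = 25.7 MN·m/kg
  titanium alloy: M = 25.7 MN·m/kg
Beryllium has the largest M.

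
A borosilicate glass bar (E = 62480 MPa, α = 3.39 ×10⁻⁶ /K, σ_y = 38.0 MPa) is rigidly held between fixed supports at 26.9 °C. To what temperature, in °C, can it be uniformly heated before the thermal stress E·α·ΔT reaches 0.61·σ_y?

136 °C

E = 62480 MPa = 62.48 GPa.
E·α·ΔT = 23.18 MPa ⇒ ΔT = 23.18 / (62.48×10³ × 3.39×10⁻⁶) = 109.4 K.
T = 26.9 + 109.4 = 136.3 °C.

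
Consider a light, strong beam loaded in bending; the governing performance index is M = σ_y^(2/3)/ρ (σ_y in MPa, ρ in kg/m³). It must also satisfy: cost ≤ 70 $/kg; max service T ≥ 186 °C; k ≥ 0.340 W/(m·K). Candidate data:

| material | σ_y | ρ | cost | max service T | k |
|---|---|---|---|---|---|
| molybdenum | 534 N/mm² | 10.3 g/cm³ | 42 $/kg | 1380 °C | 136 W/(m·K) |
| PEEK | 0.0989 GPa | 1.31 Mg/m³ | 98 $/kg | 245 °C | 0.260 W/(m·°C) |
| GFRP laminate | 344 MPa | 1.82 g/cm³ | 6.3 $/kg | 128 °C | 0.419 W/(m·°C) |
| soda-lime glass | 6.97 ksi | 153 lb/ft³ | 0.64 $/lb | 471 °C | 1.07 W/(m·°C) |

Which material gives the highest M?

Screen on constraints: cost ≤ 70 $/kg; max service T ≥ 186 °C; k ≥ 0.340 W/(m·K). Survivors: molybdenum, soda-lime glass.
After converting to SI:
  molybdenum: σ_y = 534.0 MPa, ρ = 10300 kg/m³
  soda-lime glass: σ_y = 48.06 MPa, ρ = 2451 kg/m³
  molybdenum: M = 6.39×10⁻³
  soda-lime glass: M = 5.39×10⁻³
The maximum is for molybdenum.

molybdenum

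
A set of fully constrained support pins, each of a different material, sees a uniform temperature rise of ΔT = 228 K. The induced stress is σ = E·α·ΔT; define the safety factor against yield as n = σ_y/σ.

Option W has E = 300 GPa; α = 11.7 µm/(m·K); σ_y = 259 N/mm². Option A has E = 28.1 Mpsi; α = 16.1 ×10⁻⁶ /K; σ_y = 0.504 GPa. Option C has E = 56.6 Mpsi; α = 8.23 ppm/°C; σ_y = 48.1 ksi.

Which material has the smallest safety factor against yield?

In consistent units (E in GPa, α in ×10⁻⁶/K, σ_y in MPa):
  option W: E = 300.0, α = 11.7, σ_y = 259.0 → σ = 800 MPa, n = 0.324
  option A: E = 193.7, α = 16.1, σ_y = 504.0 → σ = 711 MPa, n = 0.709
  option C: E = 390.2, α = 8.23, σ_y = 331.6 → σ = 732 MPa, n = 0.453
Smallest n: option W with n = 0.324.

option W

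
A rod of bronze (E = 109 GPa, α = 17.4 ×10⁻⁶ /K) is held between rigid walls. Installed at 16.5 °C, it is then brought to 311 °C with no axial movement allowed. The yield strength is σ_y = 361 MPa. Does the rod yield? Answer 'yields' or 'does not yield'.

yields

ΔT = 294.5 K. Constrained thermal stress σ = E·α·ΔT = 109.0×10³ MPa × 17.4×10⁻⁶ × 294.5 = 559 MPa (compressive).
Compare to σ_y = 361 MPa: σ ≥ σ_y, so it yields.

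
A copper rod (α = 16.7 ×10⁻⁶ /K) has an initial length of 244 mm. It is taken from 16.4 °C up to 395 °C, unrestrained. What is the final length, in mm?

245.54 mm

ΔT = 395 − 16.4 = 378.6 K.
ΔL = α·L₀·ΔT = 16.7×10⁻⁶ × 244 mm × 378.6 K = 1.54 mm.
L = L₀ + ΔL = 244 + 1.54 = 245.54 mm.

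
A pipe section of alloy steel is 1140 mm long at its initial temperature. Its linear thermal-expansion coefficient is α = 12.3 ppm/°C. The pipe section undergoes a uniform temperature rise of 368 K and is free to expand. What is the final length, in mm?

ΔL = α·L₀·ΔT = 12.3×10⁻⁶ × 1140 mm × 368.0 K = 5.16 mm.
L = L₀ + ΔL = 1140 + 5.16 = 1145.2 mm.

1145.2 mm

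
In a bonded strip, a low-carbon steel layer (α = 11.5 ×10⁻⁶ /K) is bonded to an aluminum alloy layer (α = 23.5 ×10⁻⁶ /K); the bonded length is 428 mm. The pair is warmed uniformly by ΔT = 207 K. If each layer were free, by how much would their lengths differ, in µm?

1060 µm

Δα = |11.5 − 23.5|×10⁻⁶/K = 12.0×10⁻⁶/K.
ΔL_mismatch = Δα·L·ΔT = 12.0×10⁻⁶ × 428.0 mm × 207.0 K = 1060 µm.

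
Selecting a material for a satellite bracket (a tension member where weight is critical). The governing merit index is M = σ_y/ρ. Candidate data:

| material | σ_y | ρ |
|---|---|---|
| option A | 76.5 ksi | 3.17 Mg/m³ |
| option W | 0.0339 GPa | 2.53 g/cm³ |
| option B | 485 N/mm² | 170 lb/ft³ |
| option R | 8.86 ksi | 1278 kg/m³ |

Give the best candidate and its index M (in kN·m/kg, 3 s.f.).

Normalizing units and computing the index:
  option A: σ_y = 527.4 MPa, ρ = 3170 kg/m³
  option W: σ_y = 33.90 MPa, ρ = 2530 kg/m³
  option B: σ_y = 485.0 MPa, ρ = 2723 kg/m³
  option R: σ_y = 61.09 MPa, ρ = 1278 kg/m³
  option B: M = 178 kN·m/kg
  option A: M = 166 kN·m/kg
  option R: M = 47.8 kN·m/kg
  option W: M = 13.4 kN·m/kg
The maximum is for option B.

option B, M = 178 kN·m/kg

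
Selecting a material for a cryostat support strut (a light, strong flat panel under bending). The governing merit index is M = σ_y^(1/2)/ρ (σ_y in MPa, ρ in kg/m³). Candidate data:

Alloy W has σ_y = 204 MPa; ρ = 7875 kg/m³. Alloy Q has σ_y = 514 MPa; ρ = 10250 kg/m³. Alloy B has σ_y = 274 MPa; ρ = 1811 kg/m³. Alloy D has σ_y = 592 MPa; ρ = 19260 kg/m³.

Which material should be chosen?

Per-candidate index values:
  alloy B: M = 9.14×10⁻³
  alloy Q: M = 2.21×10⁻³
  alloy W: M = 1.81×10⁻³
  alloy D: M = 1.26×10⁻³
Alloy B ranks first.

alloy B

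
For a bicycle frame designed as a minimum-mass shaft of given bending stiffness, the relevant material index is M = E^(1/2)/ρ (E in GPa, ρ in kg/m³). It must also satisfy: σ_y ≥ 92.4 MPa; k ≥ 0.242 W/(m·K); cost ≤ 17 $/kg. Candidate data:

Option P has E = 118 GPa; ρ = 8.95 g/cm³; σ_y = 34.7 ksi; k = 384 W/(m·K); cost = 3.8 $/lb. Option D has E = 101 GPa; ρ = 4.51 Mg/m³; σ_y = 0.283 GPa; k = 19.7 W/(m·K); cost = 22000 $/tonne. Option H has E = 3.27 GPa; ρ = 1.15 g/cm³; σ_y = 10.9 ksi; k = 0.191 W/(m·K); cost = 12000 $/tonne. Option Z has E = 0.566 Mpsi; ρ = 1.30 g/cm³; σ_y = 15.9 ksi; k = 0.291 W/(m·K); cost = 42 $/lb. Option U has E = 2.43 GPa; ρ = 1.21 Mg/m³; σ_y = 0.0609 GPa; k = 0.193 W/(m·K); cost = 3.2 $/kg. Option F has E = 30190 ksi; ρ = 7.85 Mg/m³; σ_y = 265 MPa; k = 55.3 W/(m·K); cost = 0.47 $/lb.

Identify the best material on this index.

Screen on constraints: σ_y ≥ 92.4 MPa; k ≥ 0.242 W/(m·K); cost ≤ 17 $/kg. Survivors: option P, option F.
Normalizing units and computing the index:
  option P: E = 118.0 GPa, ρ = 8950 kg/m³
  option F: E = 208.2 GPa, ρ = 7850 kg/m³
  option F: M = 1.84×10⁻³
  option P: M = 1.21×10⁻³
Highest index: option F.

option F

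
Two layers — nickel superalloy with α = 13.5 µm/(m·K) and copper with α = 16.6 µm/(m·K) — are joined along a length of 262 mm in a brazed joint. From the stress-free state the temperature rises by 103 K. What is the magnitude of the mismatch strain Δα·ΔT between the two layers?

Δα = |13.5 − 16.6|×10⁻⁶/K = 3.10×10⁻⁶/K.
Mismatch strain = Δα·ΔT = 3.10×10⁻⁶ × 103.0 = 3.19×10⁻⁴.

3.19×10⁻⁴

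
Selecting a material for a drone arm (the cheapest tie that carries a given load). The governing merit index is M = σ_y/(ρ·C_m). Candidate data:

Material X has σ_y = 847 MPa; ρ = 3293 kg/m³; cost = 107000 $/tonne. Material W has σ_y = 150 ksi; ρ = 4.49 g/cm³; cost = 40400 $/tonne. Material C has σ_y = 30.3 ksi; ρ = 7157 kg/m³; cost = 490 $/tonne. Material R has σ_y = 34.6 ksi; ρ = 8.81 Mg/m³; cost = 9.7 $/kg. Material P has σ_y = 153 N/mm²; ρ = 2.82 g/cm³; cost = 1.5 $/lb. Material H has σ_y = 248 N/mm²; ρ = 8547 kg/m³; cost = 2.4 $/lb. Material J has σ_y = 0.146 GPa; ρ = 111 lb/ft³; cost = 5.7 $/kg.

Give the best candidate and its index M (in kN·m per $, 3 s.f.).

material C, M = 59.6 kN·m per $

After converting to SI:
  material X: σ_y = 847.0 MPa, ρ = 3293 kg/m³, cost = 107.0 $/kg
  material W: σ_y = 1034 MPa, ρ = 4490 kg/m³, cost = 40.40 $/kg
  material C: σ_y = 208.9 MPa, ρ = 7157 kg/m³, cost = 0.4900 $/kg
  material R: σ_y = 238.6 MPa, ρ = 8810 kg/m³, cost = 9.700 $/kg
  material P: σ_y = 153.0 MPa, ρ = 2820 kg/m³, cost = 3.307 $/kg
  material H: σ_y = 248.0 MPa, ρ = 8547 kg/m³, cost = 5.291 $/kg
  material J: σ_y = 146.0 MPa, ρ = 1778 kg/m³, cost = 5.700 $/kg
  material C: M = 59.6 kN·m per $
  material P: M = 16.4 kN·m per $
  material J: M = 14.4 kN·m per $
  material W: M = 5.70 kN·m per $
  material H: M = 5.48 kN·m per $
  material R: M = 2.79 kN·m per $
  material X: M = 2.40 kN·m per $
Material C has the largest M.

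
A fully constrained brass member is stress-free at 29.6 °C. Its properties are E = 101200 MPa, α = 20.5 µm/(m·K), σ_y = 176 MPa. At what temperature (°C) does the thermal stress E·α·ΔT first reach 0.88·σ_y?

104 °C

E = 101200 MPa = 101.2 GPa.
E·α·ΔT = 154.9 MPa ⇒ ΔT = 154.9 / (101.2×10³ × 20.5×10⁻⁶) = 74.66 K.
T = 29.6 + 74.66 = 104.3 °C.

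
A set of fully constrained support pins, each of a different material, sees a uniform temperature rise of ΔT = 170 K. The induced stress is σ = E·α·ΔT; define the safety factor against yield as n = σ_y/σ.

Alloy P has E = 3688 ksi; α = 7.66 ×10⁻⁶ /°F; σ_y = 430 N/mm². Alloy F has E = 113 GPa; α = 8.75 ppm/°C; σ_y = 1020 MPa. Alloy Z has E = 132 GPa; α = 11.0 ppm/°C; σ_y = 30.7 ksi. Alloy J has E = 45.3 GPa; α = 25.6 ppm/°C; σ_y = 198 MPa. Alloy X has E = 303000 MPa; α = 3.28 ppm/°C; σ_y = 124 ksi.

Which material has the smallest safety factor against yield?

With everything in SI (GPa, ×10⁻⁶/K, MPa):
  alloy P: E = 25.43, α = 13.8, σ_y = 430.0 → σ = 59.6 MPa, n = 7.21
  alloy F: E = 113.0, α = 8.75, σ_y = 1020 → σ = 168 MPa, n = 6.07
  alloy Z: E = 132.0, α = 11.0, σ_y = 211.7 → σ = 247 MPa, n = 0.858
  alloy J: E = 45.30, α = 25.6, σ_y = 198.0 → σ = 197 MPa, n = 1.00
  alloy X: E = 303.0, α = 3.28, σ_y = 855.0 → σ = 169 MPa, n = 5.06
Smallest n: alloy Z with n = 0.858.

alloy Z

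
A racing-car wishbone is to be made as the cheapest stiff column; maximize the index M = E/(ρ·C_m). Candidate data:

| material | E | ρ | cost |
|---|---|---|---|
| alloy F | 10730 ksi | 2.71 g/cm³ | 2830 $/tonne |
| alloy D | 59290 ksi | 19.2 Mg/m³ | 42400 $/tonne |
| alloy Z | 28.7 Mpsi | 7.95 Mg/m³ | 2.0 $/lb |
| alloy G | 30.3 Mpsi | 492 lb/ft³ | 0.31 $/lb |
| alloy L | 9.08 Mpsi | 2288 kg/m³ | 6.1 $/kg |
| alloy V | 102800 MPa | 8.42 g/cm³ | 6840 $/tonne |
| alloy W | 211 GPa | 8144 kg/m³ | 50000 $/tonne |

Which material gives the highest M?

In SI units:
  alloy F: E = 73.98 GPa, ρ = 2710 kg/m³, cost = 2.830 $/kg
  alloy D: E = 408.8 GPa, ρ = 19200 kg/m³, cost = 42.40 $/kg
  alloy Z: E = 197.9 GPa, ρ = 7950 kg/m³, cost = 4.409 $/kg
  alloy G: E = 208.9 GPa, ρ = 7881 kg/m³, cost = 0.6834 $/kg
  alloy L: E = 62.60 GPa, ρ = 2288 kg/m³, cost = 6.100 $/kg
  alloy V: E = 102.8 GPa, ρ = 8420 kg/m³, cost = 6.840 $/kg
  alloy W: E = 211.0 GPa, ρ = 8144 kg/m³, cost = 50.00 $/kg
  alloy G: M = 38.8 MN·m per $
  alloy F: M = 9.65 MN·m per $
  alloy Z: M = 5.65 MN·m per $
  alloy L: M = 4.49 MN·m per $
  alloy V: M = 1.78 MN·m per $
  alloy W: M = 0.518 MN·m per $
  alloy D: M = 0.502 MN·m per $
Alloy G ranks first.

alloy G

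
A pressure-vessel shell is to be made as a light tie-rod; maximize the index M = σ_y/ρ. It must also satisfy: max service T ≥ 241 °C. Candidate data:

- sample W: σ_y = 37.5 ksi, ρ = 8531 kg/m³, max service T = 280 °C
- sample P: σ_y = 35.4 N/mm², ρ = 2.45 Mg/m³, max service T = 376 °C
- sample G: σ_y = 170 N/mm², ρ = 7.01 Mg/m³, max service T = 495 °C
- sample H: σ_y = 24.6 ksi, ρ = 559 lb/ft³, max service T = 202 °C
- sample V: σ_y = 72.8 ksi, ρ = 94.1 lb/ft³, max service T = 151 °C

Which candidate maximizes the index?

Screen on constraints: max service T ≥ 241 °C. Survivors: sample W, sample P, sample G.
After converting to SI:
  sample W: σ_y = 258.6 MPa, ρ = 8531 kg/m³
  sample P: σ_y = 35.40 MPa, ρ = 2450 kg/m³
  sample G: σ_y = 170.0 MPa, ρ = 7010 kg/m³
  sample W: M = 30.3 kN·m/kg
  sample G: M = 24.3 kN·m/kg
  sample P: M = 14.4 kN·m/kg
The maximum is for sample W.

sample W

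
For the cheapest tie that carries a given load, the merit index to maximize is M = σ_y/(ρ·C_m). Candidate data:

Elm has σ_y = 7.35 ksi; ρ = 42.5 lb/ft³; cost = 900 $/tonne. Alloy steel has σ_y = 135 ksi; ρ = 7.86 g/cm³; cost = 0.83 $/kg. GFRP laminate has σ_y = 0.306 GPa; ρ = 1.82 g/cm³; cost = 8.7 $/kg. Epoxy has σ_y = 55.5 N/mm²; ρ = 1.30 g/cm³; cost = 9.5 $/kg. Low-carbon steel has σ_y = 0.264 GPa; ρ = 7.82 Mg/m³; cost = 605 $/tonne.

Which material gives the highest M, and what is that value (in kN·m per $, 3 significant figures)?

alloy steel, M = 143 kN·m per $

In SI units:
  elm: σ_y = 50.68 MPa, ρ = 680.8 kg/m³, cost = 0.9000 $/kg
  alloy steel: σ_y = 930.8 MPa, ρ = 7860 kg/m³, cost = 0.8300 $/kg
  GFRP laminate: σ_y = 306.0 MPa, ρ = 1820 kg/m³, cost = 8.700 $/kg
  epoxy: σ_y = 55.50 MPa, ρ = 1300 kg/m³, cost = 9.500 $/kg
  low-carbon steel: σ_y = 264.0 MPa, ρ = 7820 kg/m³, cost = 0.6050 $/kg
  alloy steel: M = 143 kN·m per $
  elm: M = 82.7 kN·m per $
  low-carbon steel: M = 55.8 kN·m per $
  GFRP laminate: M = 19.3 kN·m per $
  epoxy: M = 4.49 kN·m per $
Highest index: alloy steel.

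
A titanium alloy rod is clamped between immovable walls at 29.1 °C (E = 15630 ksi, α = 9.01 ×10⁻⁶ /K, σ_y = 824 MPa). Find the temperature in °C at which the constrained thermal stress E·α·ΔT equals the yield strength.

E = 15630 ksi = 107.8 GPa.
E·α·ΔT = 824.0 MPa ⇒ ΔT = 824.0 / (107.8×10³ × 9.01×10⁻⁶) = 848.6 K.
T = 29.1 + 848.6 = 877.7 °C.

878 °C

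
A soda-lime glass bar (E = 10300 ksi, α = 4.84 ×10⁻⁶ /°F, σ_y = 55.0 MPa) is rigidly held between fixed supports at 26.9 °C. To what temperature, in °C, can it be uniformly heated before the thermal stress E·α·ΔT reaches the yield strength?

116 °C

E = 10300 ksi = 71.02 GPa.
α = 4.84×10⁻⁶/°F × 9/5 = 8.71×10⁻⁶/K.
E·α·ΔT = 55.00 MPa ⇒ ΔT = 55.00 / (71.02×10³ × 8.71×10⁻⁶) = 88.90 K.
T = 26.9 + 88.90 = 115.8 °C.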